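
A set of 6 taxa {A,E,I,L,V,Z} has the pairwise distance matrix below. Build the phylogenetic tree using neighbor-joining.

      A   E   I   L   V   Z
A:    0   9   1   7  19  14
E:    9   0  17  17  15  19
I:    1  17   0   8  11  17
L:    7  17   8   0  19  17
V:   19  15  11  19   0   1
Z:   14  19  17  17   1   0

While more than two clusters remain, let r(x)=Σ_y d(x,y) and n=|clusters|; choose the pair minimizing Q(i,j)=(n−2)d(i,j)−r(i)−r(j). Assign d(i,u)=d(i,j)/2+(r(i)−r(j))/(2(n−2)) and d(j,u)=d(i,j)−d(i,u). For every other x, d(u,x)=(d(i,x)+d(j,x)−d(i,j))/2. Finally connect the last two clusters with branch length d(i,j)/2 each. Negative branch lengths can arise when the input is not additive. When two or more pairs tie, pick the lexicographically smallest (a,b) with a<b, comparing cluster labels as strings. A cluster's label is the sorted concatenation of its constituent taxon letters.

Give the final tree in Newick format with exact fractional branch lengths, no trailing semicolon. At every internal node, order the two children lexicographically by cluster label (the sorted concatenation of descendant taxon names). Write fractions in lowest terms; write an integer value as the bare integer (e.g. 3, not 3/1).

1. join V+Z (d=1, Q=-129) ⇒ VZ; edges |V|=1/8, |Z|=7/8
  updated: d(A,VZ)=16, d(E,VZ)=33/2, d(I,VZ)=27/2, d(L,VZ)=35/2
2. join E+VZ (d=33/2, Q=-147/2) ⇒ EVZ; edges |E|=91/12, |VZ|=107/12
  updated: d(A,EVZ)=17/4, d(EVZ,I)=7, d(EVZ,L)=9
3. join A+I (d=1, Q=-105/4) ⇒ AI; edges |A|=-7/16, |I|=23/16
  updated: d(AI,EVZ)=41/8, d(AI,L)=7
4. join AI+EVZ (d=41/8, Q=-169/8) ⇒ AEIVZ; edges |AI|=25/16, |EVZ|=57/16
  updated: d(AEIVZ,L)=87/16
5. join AEIVZ+L (d=87/16) ⇒ AEILVZ; edges |AEIVZ|=87/32, |L|=87/32
final tree: (((A:-7/16,I:23/16):25/16,(E:91/12,(V:1/8,Z:7/8):107/12):57/16):87/32,L:87/32)
total length: 465/16

(((A:-7/16,I:23/16):25/16,(E:91/12,(V:1/8,Z:7/8):107/12):57/16):87/32,L:87/32)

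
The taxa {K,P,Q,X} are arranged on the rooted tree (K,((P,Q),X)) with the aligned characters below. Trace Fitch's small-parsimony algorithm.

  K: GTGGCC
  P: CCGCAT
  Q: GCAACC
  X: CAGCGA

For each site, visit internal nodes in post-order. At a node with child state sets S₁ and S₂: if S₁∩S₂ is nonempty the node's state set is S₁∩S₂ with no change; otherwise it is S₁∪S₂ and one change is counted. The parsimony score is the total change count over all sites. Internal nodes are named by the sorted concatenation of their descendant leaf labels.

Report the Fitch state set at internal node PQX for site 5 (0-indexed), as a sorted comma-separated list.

[col 0] PQ: children P:{C}, Q:{G} ∪→ {C,G}; cost 1
[col 0] PQX: children PQ:{C,G}, X:{C} ∩→ {C}; cost 0
[col 0] KPQX: children K:{G}, PQX:{C} ∪→ {C,G}; cost 1
[col 1] PQ: children P:{C}, Q:{C} ∩→ {C}; cost 0
[col 1] PQX: children PQ:{C}, X:{A} ∪→ {A,C}; cost 1
[col 1] KPQX: children K:{T}, PQX:{A,C} ∪→ {A,C,T}; cost 1
[col 2] PQ: children P:{G}, Q:{A} ∪→ {A,G}; cost 1
[col 2] PQX: children PQ:{A,G}, X:{G} ∩→ {G}; cost 0
[col 2] KPQX: children K:{G}, PQX:{G} ∩→ {G}; cost 0
[col 3] PQ: children P:{C}, Q:{A} ∪→ {A,C}; cost 1
[col 3] PQX: children PQ:{A,C}, X:{C} ∩→ {C}; cost 0
[col 3] KPQX: children K:{G}, PQX:{C} ∪→ {C,G}; cost 1
[col 4] PQ: children P:{A}, Q:{C} ∪→ {A,C}; cost 1
[col 4] PQX: children PQ:{A,C}, X:{G} ∪→ {A,C,G}; cost 1
[col 4] KPQX: children K:{C}, PQX:{A,C,G} ∩→ {C}; cost 0
[col 5] PQ: children P:{T}, Q:{C} ∪→ {C,T}; cost 1
[col 5] PQX: children PQ:{C,T}, X:{A} ∪→ {A,C,T}; cost 1
[col 5] KPQX: children K:{C}, PQX:{A,C,T} ∩→ {C}; cost 0
per-site changes: [2, 2, 1, 2, 2, 2]; total = 11

A,C,T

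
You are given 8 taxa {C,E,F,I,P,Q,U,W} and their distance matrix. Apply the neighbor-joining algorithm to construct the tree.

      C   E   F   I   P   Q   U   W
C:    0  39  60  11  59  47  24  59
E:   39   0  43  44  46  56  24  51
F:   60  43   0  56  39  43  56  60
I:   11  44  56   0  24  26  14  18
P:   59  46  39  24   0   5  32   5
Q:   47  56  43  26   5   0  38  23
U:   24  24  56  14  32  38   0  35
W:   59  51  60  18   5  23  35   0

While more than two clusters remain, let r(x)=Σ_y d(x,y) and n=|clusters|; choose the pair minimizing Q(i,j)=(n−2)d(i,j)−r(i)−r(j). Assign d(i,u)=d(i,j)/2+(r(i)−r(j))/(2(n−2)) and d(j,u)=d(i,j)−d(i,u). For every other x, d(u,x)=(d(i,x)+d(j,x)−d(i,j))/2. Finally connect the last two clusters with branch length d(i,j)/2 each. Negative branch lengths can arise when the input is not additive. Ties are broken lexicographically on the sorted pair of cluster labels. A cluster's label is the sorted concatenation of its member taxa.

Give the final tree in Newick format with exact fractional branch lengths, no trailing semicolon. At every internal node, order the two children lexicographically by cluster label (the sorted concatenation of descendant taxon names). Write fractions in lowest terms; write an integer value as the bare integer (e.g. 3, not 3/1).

step 1: merge (P,W) at d=5, Q=-431; branch lengths P→-11/12, W→71/12; new cluster PW
  updated: d(C,PW)=113/2, d(E,PW)=46, d(F,PW)=47, d(I,PW)=37/2, d(PW,Q)=23/2, d(PW,U)=31
step 2: merge (PW,Q) at d=23/2, Q=-749/2; branch lengths PW→93/20, Q→137/20; new cluster PQW
  updated: d(C,PQW)=46, d(E,PQW)=181/4, d(F,PQW)=157/4, d(I,PQW)=33/2, d(PQW,U)=115/4
step 3: merge (C,I) at d=11, Q=-555/2; branch lengths C→165/16, I→11/16; new cluster CI
  updated: d(CI,E)=36, d(CI,F)=105/2, d(CI,PQW)=103/4, d(CI,U)=27/2
step 4: merge (F,PQW) at d=157/4, Q=-212; branch lengths F→113/4, PQW→11; new cluster FPQW
  updated: d(CI,FPQW)=39/2, d(E,FPQW)=49/2, d(FPQW,U)=91/4
step 5: merge (CI,U) at d=27/2, Q=-409/4; branch lengths CI→143/16, U→73/16; new cluster CIU
  updated: d(CIU,E)=93/4, d(CIU,FPQW)=115/8
step 6: merge (CIU,E) at d=93/4, Q=-497/8; branch lengths CIU→105/16, E→267/16; new cluster CEIU
  updated: d(CEIU,FPQW)=125/16
step 7: merge (CEIU,FPQW) at d=125/16; branch lengths CEIU→125/32, FPQW→125/32; new cluster CEFIPQUW
final tree: ((((C:165/16,I:11/16):143/16,U:73/16):105/16,E:267/16):125/32,(F:113/4,((P:-11/12,W:71/12):93/20,Q:137/20):11):125/32)
total length: 1781/16

((((C:165/16,I:11/16):143/16,U:73/16):105/16,E:267/16):125/32,(F:113/4,((P:-11/12,W:71/12):93/20,Q:137/20):11):125/32)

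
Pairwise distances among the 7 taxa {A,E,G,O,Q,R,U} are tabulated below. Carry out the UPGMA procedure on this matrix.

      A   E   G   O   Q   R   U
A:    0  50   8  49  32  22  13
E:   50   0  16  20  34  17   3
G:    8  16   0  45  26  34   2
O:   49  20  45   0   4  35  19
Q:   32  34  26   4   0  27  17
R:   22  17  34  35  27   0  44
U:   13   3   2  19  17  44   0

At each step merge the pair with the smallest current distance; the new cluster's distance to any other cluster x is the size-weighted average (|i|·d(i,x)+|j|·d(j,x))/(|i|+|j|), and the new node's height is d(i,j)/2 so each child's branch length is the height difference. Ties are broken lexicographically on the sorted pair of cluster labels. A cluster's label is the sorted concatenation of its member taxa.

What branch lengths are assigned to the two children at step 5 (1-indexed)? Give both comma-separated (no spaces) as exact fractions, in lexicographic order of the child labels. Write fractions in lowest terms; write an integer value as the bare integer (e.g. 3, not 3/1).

iteration 1: select G,U (d=2); attach at lengths (1, 1); label the merged cluster GU
  updated: d(A,GU)=21/2, d(E,GU)=19/2, d(GU,O)=32, d(GU,Q)=43/2, d(GU,R)=39
iteration 2: select O,Q (d=4); attach at lengths (2, 2); label the merged cluster OQ
  updated: d(A,OQ)=81/2, d(E,OQ)=27, d(GU,OQ)=107/4, d(OQ,R)=31
iteration 3: select E,GU (d=19/2); attach at lengths (19/4, 15/4); label the merged cluster EGU
  updated: d(A,EGU)=71/3, d(EGU,OQ)=161/6, d(EGU,R)=95/3
iteration 4: select A,R (d=22); attach at lengths (11, 11); label the merged cluster AR
  updated: d(AR,EGU)=83/3, d(AR,OQ)=143/4
iteration 5: select EGU,OQ (d=161/6); attach at lengths (26/3, 137/12); label the merged cluster EGOQU
  updated: d(AR,EGOQU)=309/10
iteration 6: select AR,EGOQU (d=309/10); attach at lengths (89/20, 61/30); label the merged cluster AEGOQRU
final tree: ((A:11,R:11):89/20,((E:19/4,(G:1,U:1):15/4):26/3,(O:2,Q:2):137/12):61/30)
total length: 946/15

26/3,137/12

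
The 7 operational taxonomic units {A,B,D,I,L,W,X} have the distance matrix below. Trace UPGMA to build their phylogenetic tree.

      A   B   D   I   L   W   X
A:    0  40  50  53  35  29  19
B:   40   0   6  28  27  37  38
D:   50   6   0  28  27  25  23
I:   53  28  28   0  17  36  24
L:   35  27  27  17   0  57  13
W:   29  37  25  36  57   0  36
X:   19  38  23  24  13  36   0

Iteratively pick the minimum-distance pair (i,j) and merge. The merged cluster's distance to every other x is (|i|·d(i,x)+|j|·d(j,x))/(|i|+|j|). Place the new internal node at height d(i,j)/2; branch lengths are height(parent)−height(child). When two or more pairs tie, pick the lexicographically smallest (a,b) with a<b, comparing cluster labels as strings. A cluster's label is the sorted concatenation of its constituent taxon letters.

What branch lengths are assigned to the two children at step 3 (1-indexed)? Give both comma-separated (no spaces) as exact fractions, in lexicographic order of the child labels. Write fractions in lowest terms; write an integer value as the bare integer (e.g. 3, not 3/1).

1. join B+D (d=6) ⇒ BD; edges |B|=3, |D|=3
  updated: d(A,BD)=45, d(BD,I)=28, d(BD,L)=27, d(BD,W)=31, d(BD,X)=61/2
2. join L+X (d=13) ⇒ LX; edges |L|=13/2, |X|=13/2
  updated: d(A,LX)=27, d(BD,LX)=115/4, d(I,LX)=41/2, d(LX,W)=93/2
3. join I+LX (d=41/2) ⇒ ILX; edges |I|=41/4, |LX|=15/4
  updated: d(A,ILX)=107/3, d(BD,ILX)=57/2, d(ILX,W)=43
4. join BD+ILX (d=57/2) ⇒ BDILX; edges |BD|=45/4, |ILX|=4
  updated: d(A,BDILX)=197/5, d(BDILX,W)=191/5
5. join A+W (d=29) ⇒ AW; edges |A|=29/2, |W|=29/2
  updated: d(AW,BDILX)=194/5
6. join AW+BDILX (d=194/5) ⇒ ABDILWX; edges |AW|=49/10, |BDILX|=103/20
final tree: ((A:29/2,W:29/2):49/10,((B:3,D:3):45/4,(I:41/4,(L:13/2,X:13/2):15/4):4):103/20)
total length: 873/10

41/4,15/4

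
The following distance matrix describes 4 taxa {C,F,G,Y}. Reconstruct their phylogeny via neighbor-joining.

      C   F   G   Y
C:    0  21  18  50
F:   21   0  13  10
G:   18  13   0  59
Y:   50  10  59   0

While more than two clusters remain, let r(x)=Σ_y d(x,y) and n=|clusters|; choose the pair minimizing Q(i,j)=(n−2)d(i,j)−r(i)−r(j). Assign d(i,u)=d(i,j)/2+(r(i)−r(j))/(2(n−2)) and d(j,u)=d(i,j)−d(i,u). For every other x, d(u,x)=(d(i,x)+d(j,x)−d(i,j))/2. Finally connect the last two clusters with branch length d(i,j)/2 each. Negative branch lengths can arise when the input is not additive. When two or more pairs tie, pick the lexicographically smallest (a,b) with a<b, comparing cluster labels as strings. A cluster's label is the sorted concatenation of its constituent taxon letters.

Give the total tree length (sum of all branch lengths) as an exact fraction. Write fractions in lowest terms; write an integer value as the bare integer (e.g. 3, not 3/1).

199/4

step 1: merge (C,G) at d=18, Q=-143; branch lengths C→35/4, G→37/4; new cluster CG
  updated: d(CG,F)=8, d(CG,Y)=91/2
step 2: merge (CG,F) at d=8, Q=-127/2; branch lengths CG→87/4, F→-55/4; new cluster CFG
  updated: d(CFG,Y)=95/4
step 3: merge (CFG,Y) at d=95/4; branch lengths CFG→95/8, Y→95/8; new cluster CFGY
final tree: (((C:35/4,G:37/4):87/4,F:-55/4):95/8,Y:95/8)
total length: 199/4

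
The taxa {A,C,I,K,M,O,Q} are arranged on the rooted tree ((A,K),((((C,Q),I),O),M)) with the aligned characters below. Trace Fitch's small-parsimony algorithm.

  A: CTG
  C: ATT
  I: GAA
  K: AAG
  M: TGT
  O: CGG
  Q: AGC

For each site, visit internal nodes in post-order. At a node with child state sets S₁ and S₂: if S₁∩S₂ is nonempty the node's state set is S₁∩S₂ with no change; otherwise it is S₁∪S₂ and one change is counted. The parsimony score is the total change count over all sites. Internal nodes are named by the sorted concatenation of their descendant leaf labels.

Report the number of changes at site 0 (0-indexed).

4

site 0, node AK: A={C} ∪ K={A} → {A,C} (+1)
site 0, node CQ: C={A} ∩ Q={A} → {A} (+0)
site 0, node CIQ: CQ={A} ∪ I={G} → {A,G} (+1)
site 0, node CIOQ: CIQ={A,G} ∪ O={C} → {A,C,G} (+1)
site 0, node CIMOQ: CIOQ={A,C,G} ∪ M={T} → {A,C,G,T} (+1)
site 0, node ACIKMOQ: AK={A,C} ∩ CIMOQ={A,C,G,T} → {A,C} (+0)
site 1, node AK: A={T} ∪ K={A} → {A,T} (+1)
site 1, node CQ: C={T} ∪ Q={G} → {G,T} (+1)
site 1, node CIQ: CQ={G,T} ∪ I={A} → {A,G,T} (+1)
site 1, node CIOQ: CIQ={A,G,T} ∩ O={G} → {G} (+0)
site 1, node CIMOQ: CIOQ={G} ∩ M={G} → {G} (+0)
site 1, node ACIKMOQ: AK={A,T} ∪ CIMOQ={G} → {A,G,T} (+1)
site 2, node AK: A={G} ∩ K={G} → {G} (+0)
site 2, node CQ: C={T} ∪ Q={C} → {C,T} (+1)
site 2, node CIQ: CQ={C,T} ∪ I={A} → {A,C,T} (+1)
site 2, node CIOQ: CIQ={A,C,T} ∪ O={G} → {A,C,G,T} (+1)
site 2, node CIMOQ: CIOQ={A,C,G,T} ∩ M={T} → {T} (+0)
site 2, node ACIKMOQ: AK={G} ∪ CIMOQ={T} → {G,T} (+1)
per-site changes: [4, 4, 4]; total = 12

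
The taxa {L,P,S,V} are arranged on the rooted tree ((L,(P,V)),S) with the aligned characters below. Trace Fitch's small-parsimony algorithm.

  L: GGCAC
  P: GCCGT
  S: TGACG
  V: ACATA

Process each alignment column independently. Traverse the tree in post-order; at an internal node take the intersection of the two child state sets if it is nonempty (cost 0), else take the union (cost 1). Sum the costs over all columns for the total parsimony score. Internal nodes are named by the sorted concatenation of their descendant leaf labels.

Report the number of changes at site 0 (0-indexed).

2

PV@0: {G} ∪ {A} = {A,G} (union, +1)
LPV@0: {G} ∩ {A,G} = {G} (intersection, +0)
LPSV@0: {G} ∪ {T} = {G,T} (union, +1)
PV@1: {C} ∩ {C} = {C} (intersection, +0)
LPV@1: {G} ∪ {C} = {C,G} (union, +1)
LPSV@1: {C,G} ∩ {G} = {G} (intersection, +0)
PV@2: {C} ∪ {A} = {A,C} (union, +1)
LPV@2: {C} ∩ {A,C} = {C} (intersection, +0)
LPSV@2: {C} ∪ {A} = {A,C} (union, +1)
PV@3: {G} ∪ {T} = {G,T} (union, +1)
LPV@3: {A} ∪ {G,T} = {A,G,T} (union, +1)
LPSV@3: {A,G,T} ∪ {C} = {A,C,G,T} (union, +1)
PV@4: {T} ∪ {A} = {A,T} (union, +1)
LPV@4: {C} ∪ {A,T} = {A,C,T} (union, +1)
LPSV@4: {A,C,T} ∪ {G} = {A,C,G,T} (union, +1)
per-site changes: [2, 1, 2, 3, 3]; total = 11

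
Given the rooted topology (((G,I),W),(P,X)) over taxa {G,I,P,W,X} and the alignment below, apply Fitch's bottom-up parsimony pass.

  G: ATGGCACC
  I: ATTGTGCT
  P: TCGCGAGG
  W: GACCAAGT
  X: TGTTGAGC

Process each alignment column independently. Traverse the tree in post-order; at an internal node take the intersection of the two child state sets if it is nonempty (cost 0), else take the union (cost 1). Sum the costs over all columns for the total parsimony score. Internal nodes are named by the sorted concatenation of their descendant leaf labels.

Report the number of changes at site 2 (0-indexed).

3

[col 0] GI: children G:{A}, I:{A} ∩→ {A}; cost 0
[col 0] GIW: children GI:{A}, W:{G} ∪→ {A,G}; cost 1
[col 0] PX: children P:{T}, X:{T} ∩→ {T}; cost 0
[col 0] GIPWX: children GIW:{A,G}, PX:{T} ∪→ {A,G,T}; cost 1
[col 1] GI: children G:{T}, I:{T} ∩→ {T}; cost 0
[col 1] GIW: children GI:{T}, W:{A} ∪→ {A,T}; cost 1
[col 1] PX: children P:{C}, X:{G} ∪→ {C,G}; cost 1
[col 1] GIPWX: children GIW:{A,T}, PX:{C,G} ∪→ {A,C,G,T}; cost 1
[col 2] GI: children G:{G}, I:{T} ∪→ {G,T}; cost 1
[col 2] GIW: children GI:{G,T}, W:{C} ∪→ {C,G,T}; cost 1
[col 2] PX: children P:{G}, X:{T} ∪→ {G,T}; cost 1
[col 2] GIPWX: children GIW:{C,G,T}, PX:{G,T} ∩→ {G,T}; cost 0
[col 3] GI: children G:{G}, I:{G} ∩→ {G}; cost 0
[col 3] GIW: children GI:{G}, W:{C} ∪→ {C,G}; cost 1
[col 3] PX: children P:{C}, X:{T} ∪→ {C,T}; cost 1
[col 3] GIPWX: children GIW:{C,G}, PX:{C,T} ∩→ {C}; cost 0
[col 4] GI: children G:{C}, I:{T} ∪→ {C,T}; cost 1
[col 4] GIW: children GI:{C,T}, W:{A} ∪→ {A,C,T}; cost 1
[col 4] PX: children P:{G}, X:{G} ∩→ {G}; cost 0
[col 4] GIPWX: children GIW:{A,C,T}, PX:{G} ∪→ {A,C,G,T}; cost 1
[col 5] GI: children G:{A}, I:{G} ∪→ {A,G}; cost 1
[col 5] GIW: children GI:{A,G}, W:{A} ∩→ {A}; cost 0
[col 5] PX: children P:{A}, X:{A} ∩→ {A}; cost 0
[col 5] GIPWX: children GIW:{A}, PX:{A} ∩→ {A}; cost 0
[col 6] GI: children G:{C}, I:{C} ∩→ {C}; cost 0
[col 6] GIW: children GI:{C}, W:{G} ∪→ {C,G}; cost 1
[col 6] PX: children P:{G}, X:{G} ∩→ {G}; cost 0
[col 6] GIPWX: children GIW:{C,G}, PX:{G} ∩→ {G}; cost 0
[col 7] GI: children G:{C}, I:{T} ∪→ {C,T}; cost 1
[col 7] GIW: children GI:{C,T}, W:{T} ∩→ {T}; cost 0
[col 7] PX: children P:{G}, X:{C} ∪→ {C,G}; cost 1
[col 7] GIPWX: children GIW:{T}, PX:{C,G} ∪→ {C,G,T}; cost 1
per-site changes: [2, 3, 3, 2, 3, 1, 1, 3]; total = 18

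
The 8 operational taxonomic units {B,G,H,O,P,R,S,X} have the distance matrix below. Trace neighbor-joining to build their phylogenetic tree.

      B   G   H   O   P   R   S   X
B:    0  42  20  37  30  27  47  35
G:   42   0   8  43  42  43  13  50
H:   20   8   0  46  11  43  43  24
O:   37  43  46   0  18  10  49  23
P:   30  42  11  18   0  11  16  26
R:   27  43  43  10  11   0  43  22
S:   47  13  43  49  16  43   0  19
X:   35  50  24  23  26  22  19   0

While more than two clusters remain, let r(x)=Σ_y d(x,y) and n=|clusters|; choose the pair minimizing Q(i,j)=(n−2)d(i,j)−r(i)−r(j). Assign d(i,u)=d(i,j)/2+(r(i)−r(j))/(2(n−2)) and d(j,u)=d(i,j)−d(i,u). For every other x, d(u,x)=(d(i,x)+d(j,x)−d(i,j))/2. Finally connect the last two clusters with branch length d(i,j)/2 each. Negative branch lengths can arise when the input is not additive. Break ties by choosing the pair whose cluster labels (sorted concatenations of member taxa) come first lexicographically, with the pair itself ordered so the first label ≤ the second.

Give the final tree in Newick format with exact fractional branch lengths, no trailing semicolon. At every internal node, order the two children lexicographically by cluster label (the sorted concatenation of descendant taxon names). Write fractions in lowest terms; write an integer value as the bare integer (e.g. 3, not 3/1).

((((B:373/24,H:107/24):141/32,(G:89/12,S:67/12):451/32):93/32,((O:37/5,R:13/5):131/16,P:21/16):173/32):371/64,X:371/64)

1. join G+S (d=13, Q=-393) ⇒ GS; edges |G|=89/12, |S|=67/12
  updated: d(B,GS)=38, d(GS,H)=19, d(GS,O)=79/2, d(GS,P)=45/2, d(GS,R)=73/2, d(GS,X)=28
2. join O+R (d=10, Q=-273) ⇒ OR; edges |O|=37/5, |R|=13/5
  updated: d(B,OR)=27, d(GS,OR)=33, d(H,OR)=79/2, d(OR,P)=19/2, d(OR,X)=35/2
3. join OR+P (d=19/2, Q=-375/2) ⇒ OPR; edges |OR|=131/16, |P|=21/16
  updated: d(B,OPR)=95/4, d(GS,OPR)=23, d(H,OPR)=41/2, d(OPR,X)=17
4. join B+H (d=20, Q=-561/4) ⇒ BH; edges |B|=373/24, |H|=107/24
  updated: d(BH,GS)=37/2, d(BH,OPR)=97/8, d(BH,X)=39/2
5. join BH+GS (d=37/2, Q=-661/8) ⇒ BGHS; edges |BH|=141/32, |GS|=451/32
  updated: d(BGHS,OPR)=133/16, d(BGHS,X)=29/2
6. join BGHS+OPR (d=133/16, Q=-637/16) ⇒ BGHOPRS; edges |BGHS|=93/32, |OPR|=173/32
  updated: d(BGHOPRS,X)=371/32
7. join BGHOPRS+X (d=371/32) ⇒ BGHOPRSX; edges |BGHOPRS|=371/64, |X|=371/64
final tree: ((((B:373/24,H:107/24):141/32,(G:89/12,S:67/12):451/32):93/32,((O:37/5,R:13/5):131/16,P:21/16):173/32):371/64,X:371/64)
total length: 2909/32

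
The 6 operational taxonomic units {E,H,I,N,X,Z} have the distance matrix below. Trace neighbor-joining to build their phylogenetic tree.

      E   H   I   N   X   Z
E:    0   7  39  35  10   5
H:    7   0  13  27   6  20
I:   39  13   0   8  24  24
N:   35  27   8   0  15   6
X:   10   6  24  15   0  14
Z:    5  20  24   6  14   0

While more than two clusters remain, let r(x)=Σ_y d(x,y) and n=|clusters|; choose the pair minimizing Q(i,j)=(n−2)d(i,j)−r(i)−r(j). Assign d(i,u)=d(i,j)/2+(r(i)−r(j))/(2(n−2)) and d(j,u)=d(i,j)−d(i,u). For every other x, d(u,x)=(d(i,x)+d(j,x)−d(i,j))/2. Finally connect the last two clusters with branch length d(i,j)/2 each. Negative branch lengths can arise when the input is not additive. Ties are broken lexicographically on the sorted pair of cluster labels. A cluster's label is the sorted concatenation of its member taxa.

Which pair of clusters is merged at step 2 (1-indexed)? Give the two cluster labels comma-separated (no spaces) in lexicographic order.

1. join I+N (d=8, Q=-167) ⇒ IN; edges |I|=49/8, |N|=15/8
  updated: d(E,IN)=33, d(H,IN)=16, d(IN,X)=31/2, d(IN,Z)=11
2. join IN+Z (d=11, Q=-185/2) ⇒ INZ; edges |IN|=39/4, |Z|=5/4
  updated: d(E,INZ)=27/2, d(H,INZ)=25/2, d(INZ,X)=37/4
3. join E+H (d=7, Q=-42) ⇒ EH; edges |E|=19/4, |H|=9/4
  updated: d(EH,INZ)=19/2, d(EH,X)=9/2
4. join EH+INZ (d=19/2, Q=-93/4) ⇒ EHINZ; edges |EH|=19/8, |INZ|=57/8
  updated: d(EHINZ,X)=17/8
5. join EHINZ+X (d=17/8) ⇒ EHINXZ; edges |EHINZ|=17/16, |X|=17/16
final tree: (((E:19/4,H:9/4):19/8,((I:49/8,N:15/8):39/4,Z:5/4):57/8):17/16,X:17/16)
total length: 301/8

IN,Z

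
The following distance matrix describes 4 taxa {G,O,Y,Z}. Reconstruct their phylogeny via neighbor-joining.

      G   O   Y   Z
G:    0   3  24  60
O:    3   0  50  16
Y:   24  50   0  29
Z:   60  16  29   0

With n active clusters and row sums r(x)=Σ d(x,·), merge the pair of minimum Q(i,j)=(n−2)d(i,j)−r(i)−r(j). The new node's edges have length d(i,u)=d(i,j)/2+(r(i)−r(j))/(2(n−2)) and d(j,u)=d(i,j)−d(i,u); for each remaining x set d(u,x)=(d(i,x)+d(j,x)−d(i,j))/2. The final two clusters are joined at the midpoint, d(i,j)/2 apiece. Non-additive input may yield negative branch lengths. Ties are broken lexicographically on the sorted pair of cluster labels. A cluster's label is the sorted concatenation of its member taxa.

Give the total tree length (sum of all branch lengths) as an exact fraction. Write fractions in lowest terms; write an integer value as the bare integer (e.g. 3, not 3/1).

1. join G+O (d=3, Q=-150) ⇒ GO; edges |G|=6, |O|=-3
  updated: d(GO,Y)=71/2, d(GO,Z)=73/2
2. join GO+Y (d=71/2, Q=-101) ⇒ GOY; edges |GO|=43/2, |Y|=14
  updated: d(GOY,Z)=15
3. join GOY+Z (d=15) ⇒ GOYZ; edges |GOY|=15/2, |Z|=15/2
final tree: (((G:6,O:-3):43/2,Y:14):15/2,Z:15/2)
total length: 107/2

107/2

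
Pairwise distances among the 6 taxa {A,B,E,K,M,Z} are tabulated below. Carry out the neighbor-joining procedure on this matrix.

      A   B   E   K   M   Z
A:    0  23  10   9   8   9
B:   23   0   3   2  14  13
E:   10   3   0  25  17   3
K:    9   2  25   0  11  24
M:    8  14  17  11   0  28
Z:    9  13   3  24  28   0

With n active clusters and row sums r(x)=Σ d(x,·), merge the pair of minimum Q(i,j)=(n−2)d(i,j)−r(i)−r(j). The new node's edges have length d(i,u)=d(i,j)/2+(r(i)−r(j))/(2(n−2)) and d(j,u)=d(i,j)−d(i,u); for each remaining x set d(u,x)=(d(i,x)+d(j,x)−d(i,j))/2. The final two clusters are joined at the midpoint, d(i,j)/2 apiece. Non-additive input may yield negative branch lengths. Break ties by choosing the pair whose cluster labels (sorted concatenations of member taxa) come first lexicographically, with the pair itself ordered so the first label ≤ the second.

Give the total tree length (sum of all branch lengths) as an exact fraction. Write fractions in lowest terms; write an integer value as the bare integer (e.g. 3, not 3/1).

iteration 1: select E,Z (d=3, Q=-123); attach at lengths (-7/8, 31/8); label the merged cluster EZ
  updated: d(A,EZ)=8, d(B,EZ)=13/2, d(EZ,K)=23, d(EZ,M)=21
iteration 2: select B,EZ (d=13/2, Q=-169/2); attach at lengths (13/12, 65/12); label the merged cluster BEZ
  updated: d(A,BEZ)=49/4, d(BEZ,K)=37/4, d(BEZ,M)=57/4
iteration 3: select A,M (d=8, Q=-93/2); attach at lengths (3, 5); label the merged cluster AM
  updated: d(AM,BEZ)=37/4, d(AM,K)=6
iteration 4: select AM,BEZ (d=37/4, Q=-49/2); attach at lengths (3, 25/4); label the merged cluster ABEMZ
  updated: d(ABEMZ,K)=3
iteration 5: select ABEMZ,K (d=3); attach at lengths (3/2, 3/2); label the merged cluster ABEKMZ
final tree: (((A:3,M:5):3,(B:13/12,(E:-7/8,Z:31/8):65/12):25/4):3/2,K:3/2)
total length: 119/4

119/4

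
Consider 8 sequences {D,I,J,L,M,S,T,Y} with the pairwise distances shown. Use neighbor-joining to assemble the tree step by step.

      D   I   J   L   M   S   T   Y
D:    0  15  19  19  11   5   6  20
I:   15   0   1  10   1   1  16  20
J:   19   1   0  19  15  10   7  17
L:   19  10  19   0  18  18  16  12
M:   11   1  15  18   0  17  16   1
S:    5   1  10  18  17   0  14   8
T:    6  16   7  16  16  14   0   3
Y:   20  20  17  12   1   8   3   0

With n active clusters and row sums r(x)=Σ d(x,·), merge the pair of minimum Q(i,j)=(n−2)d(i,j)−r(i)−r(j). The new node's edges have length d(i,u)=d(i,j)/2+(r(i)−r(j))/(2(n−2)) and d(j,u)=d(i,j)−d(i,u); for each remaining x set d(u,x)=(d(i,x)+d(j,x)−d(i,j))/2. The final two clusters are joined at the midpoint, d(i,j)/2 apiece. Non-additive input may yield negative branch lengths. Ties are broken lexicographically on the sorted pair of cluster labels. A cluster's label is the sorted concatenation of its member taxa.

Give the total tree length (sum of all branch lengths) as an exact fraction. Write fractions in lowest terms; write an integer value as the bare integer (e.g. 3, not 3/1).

step 1: merge (M,Y) at d=1, Q=-154; branch lengths M→1/3, Y→2/3; new cluster MY
  updated: d(D,MY)=15, d(I,MY)=10, d(J,MY)=31/2, d(L,MY)=29/2, d(MY,S)=12, d(MY,T)=9
step 2: merge (I,J) at d=1, Q=-239/2; branch lengths I→-27/20, J→47/20; new cluster IJ
  updated: d(D,IJ)=33/2, d(IJ,L)=14, d(IJ,MY)=49/4, d(IJ,S)=5, d(IJ,T)=11
step 3: merge (D,S) at d=5, Q=-191/2; branch lengths D→55/16, S→25/16; new cluster DS
  updated: d(DS,IJ)=33/4, d(DS,L)=16, d(DS,MY)=11, d(DS,T)=15/2
step 4: merge (IJ,L) at d=14, Q=-64; branch lengths IJ→9/2, L→19/2; new cluster IJL
  updated: d(DS,IJL)=41/8, d(IJL,MY)=51/8, d(IJL,T)=13/2
step 5: merge (DS,T) at d=15/2, Q=-253/8; branch lengths DS→125/32, T→115/32; new cluster DST
  updated: d(DST,IJL)=33/16, d(DST,MY)=25/4
step 6: merge (DST,IJL) at d=33/16, Q=-235/16; branch lengths DST→31/32, IJL→35/32; new cluster DIJLST
  updated: d(DIJLST,MY)=169/32
step 7: merge (DIJLST,MY) at d=169/32; branch lengths DIJLST→169/64, MY→169/64; new cluster DIJLMSTY
final tree: ((((D:55/16,S:25/16):125/32,T:115/32):31/32,((I:-27/20,J:47/20):9/2,L:19/2):35/32):169/64,(M:1/3,Y:2/3):169/64)
total length: 1147/32

1147/32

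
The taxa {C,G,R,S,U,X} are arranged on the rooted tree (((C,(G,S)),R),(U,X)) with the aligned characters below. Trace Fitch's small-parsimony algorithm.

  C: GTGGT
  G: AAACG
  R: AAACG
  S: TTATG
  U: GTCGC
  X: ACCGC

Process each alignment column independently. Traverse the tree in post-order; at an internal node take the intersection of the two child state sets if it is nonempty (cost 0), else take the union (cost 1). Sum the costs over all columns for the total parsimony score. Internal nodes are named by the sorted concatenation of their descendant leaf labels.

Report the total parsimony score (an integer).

[col 0] GS: children G:{A}, S:{T} ∪→ {A,T}; cost 1
[col 0] CGS: children C:{G}, GS:{A,T} ∪→ {A,G,T}; cost 1
[col 0] CGRS: children CGS:{A,G,T}, R:{A} ∩→ {A}; cost 0
[col 0] UX: children U:{G}, X:{A} ∪→ {A,G}; cost 1
[col 0] CGRSUX: children CGRS:{A}, UX:{A,G} ∩→ {A}; cost 0
[col 1] GS: children G:{A}, S:{T} ∪→ {A,T}; cost 1
[col 1] CGS: children C:{T}, GS:{A,T} ∩→ {T}; cost 0
[col 1] CGRS: children CGS:{T}, R:{A} ∪→ {A,T}; cost 1
[col 1] UX: children U:{T}, X:{C} ∪→ {C,T}; cost 1
[col 1] CGRSUX: children CGRS:{A,T}, UX:{C,T} ∩→ {T}; cost 0
[col 2] GS: children G:{A}, S:{A} ∩→ {A}; cost 0
[col 2] CGS: children C:{G}, GS:{A} ∪→ {A,G}; cost 1
[col 2] CGRS: children CGS:{A,G}, R:{A} ∩→ {A}; cost 0
[col 2] UX: children U:{C}, X:{C} ∩→ {C}; cost 0
[col 2] CGRSUX: children CGRS:{A}, UX:{C} ∪→ {A,C}; cost 1
[col 3] GS: children G:{C}, S:{T} ∪→ {C,T}; cost 1
[col 3] CGS: children C:{G}, GS:{C,T} ∪→ {C,G,T}; cost 1
[col 3] CGRS: children CGS:{C,G,T}, R:{C} ∩→ {C}; cost 0
[col 3] UX: children U:{G}, X:{G} ∩→ {G}; cost 0
[col 3] CGRSUX: children CGRS:{C}, UX:{G} ∪→ {C,G}; cost 1
[col 4] GS: children G:{G}, S:{G} ∩→ {G}; cost 0
[col 4] CGS: children C:{T}, GS:{G} ∪→ {G,T}; cost 1
[col 4] CGRS: children CGS:{G,T}, R:{G} ∩→ {G}; cost 0
[col 4] UX: children U:{C}, X:{C} ∩→ {C}; cost 0
[col 4] CGRSUX: children CGRS:{G}, UX:{C} ∪→ {C,G}; cost 1
per-site changes: [3, 3, 2, 3, 2]; total = 13

13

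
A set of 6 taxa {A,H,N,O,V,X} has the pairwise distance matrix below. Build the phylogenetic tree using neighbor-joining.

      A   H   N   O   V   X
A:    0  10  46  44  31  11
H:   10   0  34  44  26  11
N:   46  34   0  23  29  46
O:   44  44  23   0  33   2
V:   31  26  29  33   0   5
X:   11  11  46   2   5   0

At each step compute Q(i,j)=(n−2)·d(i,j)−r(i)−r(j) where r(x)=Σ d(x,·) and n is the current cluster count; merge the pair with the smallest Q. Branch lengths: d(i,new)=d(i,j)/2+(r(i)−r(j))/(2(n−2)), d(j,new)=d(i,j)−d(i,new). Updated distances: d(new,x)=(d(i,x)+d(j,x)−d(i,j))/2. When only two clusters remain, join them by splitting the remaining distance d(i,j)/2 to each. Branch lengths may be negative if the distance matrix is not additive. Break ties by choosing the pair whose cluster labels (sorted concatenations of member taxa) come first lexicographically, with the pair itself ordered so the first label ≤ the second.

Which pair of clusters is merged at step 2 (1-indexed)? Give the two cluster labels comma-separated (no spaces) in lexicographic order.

A,H

1. join N+O (d=23, Q=-232) ⇒ NO; edges |N|=31/2, |O|=15/2
  updated: d(A,NO)=67/2, d(H,NO)=55/2, d(NO,V)=39/2, d(NO,X)=25/2
2. join A+H (d=10, Q=-130) ⇒ AH; edges |A|=41/6, |H|=19/6
  updated: d(AH,NO)=51/2, d(AH,V)=47/2, d(AH,X)=6
3. join AH+X (d=6, Q=-133/2) ⇒ AHX; edges |AH|=87/8, |X|=-39/8
  updated: d(AHX,NO)=16, d(AHX,V)=45/4
4. join AHX+NO (d=16, Q=-187/4) ⇒ AHNOX; edges |AHX|=31/8, |NO|=97/8
  updated: d(AHNOX,V)=59/8
5. join AHNOX+V (d=59/8) ⇒ AHNOVX; edges |AHNOX|=59/16, |V|=59/16
final tree: ((((A:41/6,H:19/6):87/8,X:-39/8):31/8,(N:31/2,O:15/2):97/8):59/16,V:59/16)
total length: 499/8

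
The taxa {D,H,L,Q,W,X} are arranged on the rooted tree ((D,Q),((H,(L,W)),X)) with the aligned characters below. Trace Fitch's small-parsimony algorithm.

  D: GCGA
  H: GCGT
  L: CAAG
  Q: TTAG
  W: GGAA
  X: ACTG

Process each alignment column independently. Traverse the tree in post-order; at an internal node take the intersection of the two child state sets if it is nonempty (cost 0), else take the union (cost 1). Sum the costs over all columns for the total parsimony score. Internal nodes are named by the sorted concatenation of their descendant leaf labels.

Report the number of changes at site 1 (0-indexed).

3

[col 0] DQ: children D:{G}, Q:{T} ∪→ {G,T}; cost 1
[col 0] LW: children L:{C}, W:{G} ∪→ {C,G}; cost 1
[col 0] HLW: children H:{G}, LW:{C,G} ∩→ {G}; cost 0
[col 0] HLWX: children HLW:{G}, X:{A} ∪→ {A,G}; cost 1
[col 0] DHLQWX: children DQ:{G,T}, HLWX:{A,G} ∩→ {G}; cost 0
[col 1] DQ: children D:{C}, Q:{T} ∪→ {C,T}; cost 1
[col 1] LW: children L:{A}, W:{G} ∪→ {A,G}; cost 1
[col 1] HLW: children H:{C}, LW:{A,G} ∪→ {A,C,G}; cost 1
[col 1] HLWX: children HLW:{A,C,G}, X:{C} ∩→ {C}; cost 0
[col 1] DHLQWX: children DQ:{C,T}, HLWX:{C} ∩→ {C}; cost 0
[col 2] DQ: children D:{G}, Q:{A} ∪→ {A,G}; cost 1
[col 2] LW: children L:{A}, W:{A} ∩→ {A}; cost 0
[col 2] HLW: children H:{G}, LW:{A} ∪→ {A,G}; cost 1
[col 2] HLWX: children HLW:{A,G}, X:{T} ∪→ {A,G,T}; cost 1
[col 2] DHLQWX: children DQ:{A,G}, HLWX:{A,G,T} ∩→ {A,G}; cost 0
[col 3] DQ: children D:{A}, Q:{G} ∪→ {A,G}; cost 1
[col 3] LW: children L:{G}, W:{A} ∪→ {A,G}; cost 1
[col 3] HLW: children H:{T}, LW:{A,G} ∪→ {A,G,T}; cost 1
[col 3] HLWX: children HLW:{A,G,T}, X:{G} ∩→ {G}; cost 0
[col 3] DHLQWX: children DQ:{A,G}, HLWX:{G} ∩→ {G}; cost 0
per-site changes: [3, 3, 3, 3]; total = 12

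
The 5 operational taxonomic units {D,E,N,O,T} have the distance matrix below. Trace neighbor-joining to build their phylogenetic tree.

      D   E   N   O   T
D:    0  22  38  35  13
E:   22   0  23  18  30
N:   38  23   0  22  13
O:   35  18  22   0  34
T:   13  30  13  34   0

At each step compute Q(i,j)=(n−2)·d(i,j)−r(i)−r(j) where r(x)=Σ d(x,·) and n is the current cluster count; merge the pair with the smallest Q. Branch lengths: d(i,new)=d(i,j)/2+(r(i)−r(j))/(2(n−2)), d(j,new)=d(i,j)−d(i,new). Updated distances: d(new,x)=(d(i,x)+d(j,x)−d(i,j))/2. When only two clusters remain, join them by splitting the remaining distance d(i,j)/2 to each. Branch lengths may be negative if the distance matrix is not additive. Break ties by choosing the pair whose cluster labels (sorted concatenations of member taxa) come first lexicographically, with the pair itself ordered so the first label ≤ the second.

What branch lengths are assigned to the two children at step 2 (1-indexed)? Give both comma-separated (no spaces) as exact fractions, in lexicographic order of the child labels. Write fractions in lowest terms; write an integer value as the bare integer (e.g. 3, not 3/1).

iteration 1: select D,T (d=13, Q=-159); attach at lengths (19/2, 7/2); label the merged cluster DT
  updated: d(DT,E)=39/2, d(DT,N)=19, d(DT,O)=28
iteration 2: select DT,N (d=19, Q=-185/2); attach at lengths (81/8, 71/8); label the merged cluster DNT
  updated: d(DNT,E)=47/4, d(DNT,O)=31/2
iteration 3: select DNT,E (d=47/4, Q=-181/4); attach at lengths (37/8, 57/8); label the merged cluster DENT
  updated: d(DENT,O)=87/8
iteration 4: select DENT,O (d=87/8); attach at lengths (87/16, 87/16); label the merged cluster DENOT
final tree: ((((D:19/2,T:7/2):81/8,N:71/8):37/8,E:57/8):87/16,O:87/16)
total length: 437/8

81/8,71/8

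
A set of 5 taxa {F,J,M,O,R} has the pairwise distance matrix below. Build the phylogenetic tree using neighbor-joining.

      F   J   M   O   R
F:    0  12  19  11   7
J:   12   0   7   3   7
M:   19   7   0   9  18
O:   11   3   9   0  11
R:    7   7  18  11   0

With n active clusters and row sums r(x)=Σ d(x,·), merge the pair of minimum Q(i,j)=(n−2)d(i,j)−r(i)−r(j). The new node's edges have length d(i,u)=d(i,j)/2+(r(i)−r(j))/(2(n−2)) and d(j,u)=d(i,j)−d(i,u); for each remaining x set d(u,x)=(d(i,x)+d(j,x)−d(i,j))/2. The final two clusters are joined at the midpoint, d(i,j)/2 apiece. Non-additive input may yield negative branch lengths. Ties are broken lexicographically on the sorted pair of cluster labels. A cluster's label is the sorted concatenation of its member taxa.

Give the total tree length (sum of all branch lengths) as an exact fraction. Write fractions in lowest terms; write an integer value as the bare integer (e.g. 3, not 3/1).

45/2

1. join F+R (d=7, Q=-71) ⇒ FR; edges |F|=9/2, |R|=5/2
  updated: d(FR,J)=6, d(FR,M)=15, d(FR,O)=15/2
2. join FR+O (d=15/2, Q=-33) ⇒ FOR; edges |FR|=6, |O|=3/2
  updated: d(FOR,J)=3/4, d(FOR,M)=33/4
3. join FOR+J (d=3/4, Q=-16) ⇒ FJOR; edges |FOR|=1, |J|=-1/4
  updated: d(FJOR,M)=29/4
4. join FJOR+M (d=29/4) ⇒ FJMOR; edges |FJOR|=29/8, |M|=29/8
final tree: ((((F:9/2,R:5/2):6,O:3/2):1,J:-1/4):29/8,M:29/8)
total length: 45/2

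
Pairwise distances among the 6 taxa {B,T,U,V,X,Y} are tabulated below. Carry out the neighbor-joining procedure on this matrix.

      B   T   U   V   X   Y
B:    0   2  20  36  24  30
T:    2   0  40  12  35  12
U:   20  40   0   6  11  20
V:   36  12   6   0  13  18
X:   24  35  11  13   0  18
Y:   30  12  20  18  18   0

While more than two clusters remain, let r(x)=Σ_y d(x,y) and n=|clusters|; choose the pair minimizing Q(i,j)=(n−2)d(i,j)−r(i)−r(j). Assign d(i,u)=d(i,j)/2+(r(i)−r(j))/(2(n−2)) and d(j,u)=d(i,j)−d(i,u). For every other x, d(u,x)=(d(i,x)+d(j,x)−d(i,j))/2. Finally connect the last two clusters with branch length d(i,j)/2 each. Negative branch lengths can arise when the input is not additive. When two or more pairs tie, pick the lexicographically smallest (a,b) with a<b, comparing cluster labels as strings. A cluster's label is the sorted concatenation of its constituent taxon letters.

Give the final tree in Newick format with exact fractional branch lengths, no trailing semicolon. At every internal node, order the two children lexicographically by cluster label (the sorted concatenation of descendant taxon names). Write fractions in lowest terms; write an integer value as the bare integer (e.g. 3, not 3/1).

(((((B:19/8,T:-3/8):169/12,Y:71/12):55/8,X:51/8):21/8,U:7/2):5/4,V:5/4)

iteration 1: select B,T (d=2, Q=-205); attach at lengths (19/8, -3/8); label the merged cluster BT
  updated: d(BT,U)=29, d(BT,V)=23, d(BT,X)=57/2, d(BT,Y)=20
iteration 2: select BT,Y (d=20, Q=-233/2); attach at lengths (169/12, 71/12); label the merged cluster BTY
  updated: d(BTY,U)=29/2, d(BTY,V)=21/2, d(BTY,X)=53/4
iteration 3: select BTY,X (d=53/4, Q=-49); attach at lengths (55/8, 51/8); label the merged cluster BTXY
  updated: d(BTXY,U)=49/8, d(BTXY,V)=41/8
iteration 4: select BTXY,U (d=49/8, Q=-69/4); attach at lengths (21/8, 7/2); label the merged cluster BTUXY
  updated: d(BTUXY,V)=5/2
iteration 5: select BTUXY,V (d=5/2); attach at lengths (5/4, 5/4); label the merged cluster BTUVXY
final tree: (((((B:19/8,T:-3/8):169/12,Y:71/12):55/8,X:51/8):21/8,U:7/2):5/4,V:5/4)
total length: 351/8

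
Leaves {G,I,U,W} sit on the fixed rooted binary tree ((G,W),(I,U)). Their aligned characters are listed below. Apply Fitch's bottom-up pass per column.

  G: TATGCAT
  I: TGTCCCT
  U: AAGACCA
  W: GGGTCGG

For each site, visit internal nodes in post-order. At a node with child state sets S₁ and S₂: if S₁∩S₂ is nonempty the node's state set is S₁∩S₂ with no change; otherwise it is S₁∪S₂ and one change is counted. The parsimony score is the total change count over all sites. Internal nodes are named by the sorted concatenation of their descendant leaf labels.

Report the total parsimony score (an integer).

13

site 0, node GW: G={T} ∪ W={G} → {G,T} (+1)
site 0, node IU: I={T} ∪ U={A} → {A,T} (+1)
site 0, node GIUW: GW={G,T} ∩ IU={A,T} → {T} (+0)
site 1, node GW: G={A} ∪ W={G} → {A,G} (+1)
site 1, node IU: I={G} ∪ U={A} → {A,G} (+1)
site 1, node GIUW: GW={A,G} ∩ IU={A,G} → {A,G} (+0)
site 2, node GW: G={T} ∪ W={G} → {G,T} (+1)
site 2, node IU: I={T} ∪ U={G} → {G,T} (+1)
site 2, node GIUW: GW={G,T} ∩ IU={G,T} → {G,T} (+0)
site 3, node GW: G={G} ∪ W={T} → {G,T} (+1)
site 3, node IU: I={C} ∪ U={A} → {A,C} (+1)
site 3, node GIUW: GW={G,T} ∪ IU={A,C} → {A,C,G,T} (+1)
site 4, node GW: G={C} ∩ W={C} → {C} (+0)
site 4, node IU: I={C} ∩ U={C} → {C} (+0)
site 4, node GIUW: GW={C} ∩ IU={C} → {C} (+0)
site 5, node GW: G={A} ∪ W={G} → {A,G} (+1)
site 5, node IU: I={C} ∩ U={C} → {C} (+0)
site 5, node GIUW: GW={A,G} ∪ IU={C} → {A,C,G} (+1)
site 6, node GW: G={T} ∪ W={G} → {G,T} (+1)
site 6, node IU: I={T} ∪ U={A} → {A,T} (+1)
site 6, node GIUW: GW={G,T} ∩ IU={A,T} → {T} (+0)
per-site changes: [2, 2, 2, 3, 0, 2, 2]; total = 13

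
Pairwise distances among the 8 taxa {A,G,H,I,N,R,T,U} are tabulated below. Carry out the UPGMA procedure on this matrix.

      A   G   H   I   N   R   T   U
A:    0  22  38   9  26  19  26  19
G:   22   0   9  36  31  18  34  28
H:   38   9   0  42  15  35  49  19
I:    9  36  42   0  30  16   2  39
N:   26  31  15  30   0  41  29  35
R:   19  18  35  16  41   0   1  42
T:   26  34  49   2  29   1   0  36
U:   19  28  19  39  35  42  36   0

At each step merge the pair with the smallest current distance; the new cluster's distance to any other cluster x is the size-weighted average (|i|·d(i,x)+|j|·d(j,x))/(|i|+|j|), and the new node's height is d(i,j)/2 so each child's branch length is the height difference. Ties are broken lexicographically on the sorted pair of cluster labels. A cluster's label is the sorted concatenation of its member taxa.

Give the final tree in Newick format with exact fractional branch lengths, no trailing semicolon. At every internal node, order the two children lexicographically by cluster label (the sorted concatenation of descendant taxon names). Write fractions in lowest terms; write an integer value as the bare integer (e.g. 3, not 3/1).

(((A:9/2,I:9/2):27/8,(R:1/2,T:1/2):59/8):71/8,(((G:9/2,H:9/2):7,N:23/2):13/6,U:41/3):37/12)

1. join R+T (d=1) ⇒ RT; edges |R|=1/2, |T|=1/2
  updated: d(A,RT)=45/2, d(G,RT)=26, d(H,RT)=42, d(I,RT)=9, d(N,RT)=35, d(RT,U)=39
2. join A+I (d=9) ⇒ AI; edges |A|=9/2, |I|=9/2
  updated: d(AI,G)=29, d(AI,H)=40, d(AI,N)=28, d(AI,RT)=63/4, d(AI,U)=29
3. join G+H (d=9) ⇒ GH; edges |G|=9/2, |H|=9/2
  updated: d(AI,GH)=69/2, d(GH,N)=23, d(GH,RT)=34, d(GH,U)=47/2
4. join AI+RT (d=63/4) ⇒ AIRT; edges |AI|=27/8, |RT|=59/8
  updated: d(AIRT,GH)=137/4, d(AIRT,N)=63/2, d(AIRT,U)=34
5. join GH+N (d=23) ⇒ GHN; edges |GH|=7, |N|=23/2
  updated: d(AIRT,GHN)=100/3, d(GHN,U)=82/3
6. join GHN+U (d=82/3) ⇒ GHNU; edges |GHN|=13/6, |U|=41/3
  updated: d(AIRT,GHNU)=67/2
7. join AIRT+GHNU (d=67/2) ⇒ AGHINRTU; edges |AIRT|=71/8, |GHNU|=37/12
final tree: (((A:9/2,I:9/2):27/8,(R:1/2,T:1/2):59/8):71/8,(((G:9/2,H:9/2):7,N:23/2):13/6,U:41/3):37/12)
total length: 1825/24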